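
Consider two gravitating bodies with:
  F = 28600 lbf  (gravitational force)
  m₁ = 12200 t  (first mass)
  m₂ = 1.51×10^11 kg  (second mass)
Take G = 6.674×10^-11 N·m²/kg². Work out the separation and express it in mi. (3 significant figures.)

0.0193 mi

From Newton's law of gravitation: r = √(G·m₁m₂/F).
F = 28600 lbf = 1.272×10^5 N; m₁ = 12200 t = 1.220×10^7 kg; m₂ = 1.51×10^11 kg; G = 6.674×10^-11 N·m²/kg².
r = 31.09 m
31.09 m × (1 mi / 1609 m) = 0.01932 mi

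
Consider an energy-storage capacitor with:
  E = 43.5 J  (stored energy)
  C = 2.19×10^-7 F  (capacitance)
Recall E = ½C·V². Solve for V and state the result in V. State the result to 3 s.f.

Solving E = ½C·V² for V: V = √(2E/C).
E = 43.5 J; C = 2.19×10^-7 F.
V = 19931 V  (the unit combination reduces to kg·m²/(A·s³) = V)

19900 V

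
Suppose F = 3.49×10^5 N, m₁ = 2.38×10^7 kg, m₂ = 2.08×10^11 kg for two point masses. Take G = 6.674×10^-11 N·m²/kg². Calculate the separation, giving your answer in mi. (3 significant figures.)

0.0191 mi

Rearranging F = G·m₁·m₂/r² for r: r = √(G·m₁m₂/F).
F = 3.49×10^5 N; m₁ = 2.38×10^7 kg; m₂ = 2.08×10^11 kg; G = 6.674×10^-11 N·m²/kg².
r = 30.77 m
30.77 m × (1 mi / 1609 m) = 0.01912 mi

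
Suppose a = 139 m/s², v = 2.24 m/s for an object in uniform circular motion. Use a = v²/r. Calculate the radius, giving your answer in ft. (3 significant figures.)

0.118 ft

Rearranging a = v²/r for r: r = v²/a.
a = 139 m/s²; v = 2.24 m/s.
r = 0.03610 m
0.03610 m × (1 ft / 0.3048 m) = 0.1184 ft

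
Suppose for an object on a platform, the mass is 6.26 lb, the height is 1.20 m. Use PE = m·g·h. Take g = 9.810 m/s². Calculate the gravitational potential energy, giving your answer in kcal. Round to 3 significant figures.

0.00799 kcal

Directly: PE = mgh.
m = 6.26 lb = 2.839 kg; h = 1.20 m; g = 9.810 m/s².
PE = 33.43 J  (the unit combination reduces to kg·m²/s² = J)
33.43 J × (1 kcal / 4184 J) = 0.007989 kcal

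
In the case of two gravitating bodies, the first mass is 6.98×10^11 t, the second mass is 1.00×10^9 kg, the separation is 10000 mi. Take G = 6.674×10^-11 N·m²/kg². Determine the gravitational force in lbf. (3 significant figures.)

0.0404 lbf

Directly: F = Gm₁m₂/r².
m₁ = 6.98×10^11 t = 6.980×10^14 kg; m₂ = 1.00×10^9 kg; r = 10000 mi = 1.609×10^7 m; G = 6.674×10^-11 N·m²/kg².
F = 0.1799 N  (the unit combination reduces to kg·m/s² = N)
0.1799 N × (1 lbf / 4.448 N) = 0.04043 lbf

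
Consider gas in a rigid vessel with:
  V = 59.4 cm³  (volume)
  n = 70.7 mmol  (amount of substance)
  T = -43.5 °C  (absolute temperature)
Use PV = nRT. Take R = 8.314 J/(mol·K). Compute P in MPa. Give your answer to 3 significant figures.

P is given directly by: P = nRT/V.
V = 59.4 cm³ = 5.940×10^-5 m³; n = 70.7 mmol = 0.07070 mol; T = -43.5 °C = 229.6 K; R = 8.314 J/(mol·K).
P = 2.273×10^6 Pa
2.273×10^6 Pa × (1 MPa / 1.000×10^6 Pa) = 2.273 MPa

2.27 MPa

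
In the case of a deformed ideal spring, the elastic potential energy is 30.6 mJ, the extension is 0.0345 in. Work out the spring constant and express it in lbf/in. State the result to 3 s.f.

Rearranging: k = 2U/x².
U = 30.6 mJ = 0.03060 J; x = 0.0345 in = 8.763×10^-4 m.
k = 79698 N/m
79698 N/m × (1 lbf/in / 175.1 N/m) = 455.1 lbf/in

455 lbf/in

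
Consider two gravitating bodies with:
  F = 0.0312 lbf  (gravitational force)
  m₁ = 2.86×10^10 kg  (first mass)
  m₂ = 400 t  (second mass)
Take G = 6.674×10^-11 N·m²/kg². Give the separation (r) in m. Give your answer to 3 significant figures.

Solving F = G·m₁·m₂/r² for r: r = √(G·m₁m₂/F).
F = 0.0312 lbf = 0.1388 N; m₁ = 2.86×10^10 kg; m₂ = 400 t = 4.000×10^5 kg; G = 6.674×10^-11 N·m²/kg².
r = 2346 m

2350 m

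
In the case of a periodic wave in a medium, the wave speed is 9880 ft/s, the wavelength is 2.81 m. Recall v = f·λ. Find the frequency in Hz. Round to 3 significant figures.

1070 Hz

Rearranging: f = v/λ.
v = 9880 ft/s = 3011 m/s; λ = 2.81 m.
f = 1072 Hz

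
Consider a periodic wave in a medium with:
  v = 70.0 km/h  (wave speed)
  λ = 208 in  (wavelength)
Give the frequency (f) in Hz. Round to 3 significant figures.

Rearranging: f = v/λ.
v = 70.0 km/h = 19.44 m/s; λ = 208 in = 5.283 m.
f = 3.680 Hz

3.68 Hz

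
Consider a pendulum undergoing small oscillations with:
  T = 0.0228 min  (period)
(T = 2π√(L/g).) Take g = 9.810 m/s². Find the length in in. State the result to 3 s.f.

Rearranging T = 2π√(L/g) for L: L = g·(T/2π)².
T = 0.0228 min = 1.368 s; g = 9.810 m/s².
L = 0.4650 m
0.4650 m × (1 in / 0.02540 m) = 18.31 in

18.3 in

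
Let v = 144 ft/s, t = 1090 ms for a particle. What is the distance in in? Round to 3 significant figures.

1880 in

Rearranging v = d/t for d: d = v·t.
v = 144 ft/s = 43.89 m/s; t = 1090 ms = 1.090 s.
d = 47.84 m
47.84 m × (1 in / 0.02540 m) = 1884 in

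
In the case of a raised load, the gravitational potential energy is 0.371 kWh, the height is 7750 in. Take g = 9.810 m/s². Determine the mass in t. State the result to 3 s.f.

Rearranging: m = PE/(g·h).
PE = 0.371 kWh = 1.336×10^6 J; h = 7750 in = 196.8 m; g = 9.810 m/s².
m = 691.6 kg
691.6 kg × (1 t / 1000 kg) = 0.6916 t

0.692 t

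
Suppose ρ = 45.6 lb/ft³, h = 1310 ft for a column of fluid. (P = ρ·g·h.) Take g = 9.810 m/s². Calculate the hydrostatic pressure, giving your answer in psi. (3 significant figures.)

P is given directly by: P = ρgh.
ρ = 45.6 lb/ft³ = 730.4 kg/m³; h = 1310 ft = 399.3 m; g = 9.810 m/s².
P = 2.861×10^6 Pa
2.861×10^6 Pa × (1 psi / 6895 Pa) = 415.0 psi

415 psi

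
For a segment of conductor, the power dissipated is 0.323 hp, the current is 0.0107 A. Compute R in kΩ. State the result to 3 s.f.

Solving P = I²R for R: R = P/I².
P = 0.323 hp = 240.9 W; I = 0.0107 A.
R = 2.104×10^6 Ω
2.104×10^6 Ω × (1 kΩ / 1000 Ω) = 2104 kΩ

2100 kΩ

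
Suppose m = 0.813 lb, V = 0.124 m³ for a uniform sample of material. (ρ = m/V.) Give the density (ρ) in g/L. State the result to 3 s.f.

ρ is given directly by: ρ = m/V.
m = 0.813 lb = 0.3688 kg; V = 0.124 m³.
ρ = 2.974 kg/m³
Since 1 g/L = 1 kg/m³, 2.974 g/L.

2.97 g/L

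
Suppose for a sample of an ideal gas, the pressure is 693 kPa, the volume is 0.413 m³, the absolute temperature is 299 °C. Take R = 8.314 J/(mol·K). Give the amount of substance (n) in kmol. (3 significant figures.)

From the ideal-gas law: n = PV/(RT).
P = 693 kPa = 6.930×10^5 Pa; V = 0.413 m³; T = 299 °C = 572.1 K; R = 8.314 J/(mol·K).
n = 60.17 mol
60.17 mol × (1 kmol / 1000 mol) = 0.06017 kmol

0.0602 kmol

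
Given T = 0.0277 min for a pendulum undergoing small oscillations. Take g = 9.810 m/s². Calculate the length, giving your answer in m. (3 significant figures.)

0.686 m

Solving T = 2π√(L/g) for L: L = g·(T/2π)².
T = 0.0277 min = 1.662 s; g = 9.810 m/s².
L = 0.6864 m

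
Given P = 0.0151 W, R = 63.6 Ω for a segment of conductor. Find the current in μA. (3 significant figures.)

15400 μA

Solving P = I²R for I: I = √(P/R).
P = 0.0151 W; R = 63.6 Ω.
I = 0.01541 A
0.01541 A × (1 μA / 1.000×10^-6 A) = 15408 μA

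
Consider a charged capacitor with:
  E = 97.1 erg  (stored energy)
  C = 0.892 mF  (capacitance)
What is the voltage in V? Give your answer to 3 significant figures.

Solving E = ½C·V² for V: V = √(2E/C).
E = 97.1 erg = 9.710×10^-6 J; C = 0.892 mF = 8.920×10^-4 F.
V = 0.1476 V

0.148 V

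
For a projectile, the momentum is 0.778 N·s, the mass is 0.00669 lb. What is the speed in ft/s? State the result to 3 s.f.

Rearranging: v = p/m.
p = 0.778 N·s = 0.7780 kg·m/s; m = 0.00669 lb = 0.003035 kg.
v = 256.4 m/s
256.4 m/s × (1 ft/s / 0.3048 m/s) = 841.1 ft/s

841 ft/s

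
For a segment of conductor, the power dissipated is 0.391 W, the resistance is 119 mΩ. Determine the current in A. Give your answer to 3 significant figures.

Rearranging P = I²R for I: I = √(P/R).
P = 0.391 W; R = 119 mΩ = 0.1190 Ω.
I = 1.813 A

1.81 A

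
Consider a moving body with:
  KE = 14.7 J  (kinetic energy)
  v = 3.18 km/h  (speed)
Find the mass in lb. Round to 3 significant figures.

83.1 lb

Rearranging: m = 2·KE/v².
KE = 14.7 J; v = 3.18 km/h = 0.8833 m/s.
m = 37.68 kg
37.68 kg × (1 lb / 0.4536 kg) = 83.07 lb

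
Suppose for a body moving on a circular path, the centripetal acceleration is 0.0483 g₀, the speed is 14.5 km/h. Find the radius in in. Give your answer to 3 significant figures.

Rearranging: r = v²/a.
a = 0.0483 g₀ = 0.4737 m/s²; v = 14.5 km/h = 4.028 m/s.
r = 34.25 m
34.25 m × (1 in / 0.02540 m) = 1348 in

1350 in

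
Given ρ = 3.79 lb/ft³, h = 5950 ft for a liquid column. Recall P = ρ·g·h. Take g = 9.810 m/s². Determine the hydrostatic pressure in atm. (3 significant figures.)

Directly: P = ρgh.
ρ = 3.79 lb/ft³ = 60.71 kg/m³; h = 5950 ft = 1814 m; g = 9.810 m/s².
P = 1.080×10^6 Pa
1.080×10^6 Pa × (1 atm / 1.013×10^5 Pa) = 10.66 atm

10.7 atm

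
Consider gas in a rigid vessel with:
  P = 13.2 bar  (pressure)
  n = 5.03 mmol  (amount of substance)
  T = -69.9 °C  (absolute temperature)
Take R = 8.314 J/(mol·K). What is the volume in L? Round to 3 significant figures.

Rearranging PV = nRT for V: V = nRT/P.
P = 13.2 bar = 1.320×10^6 Pa; n = 5.03 mmol = 0.005030 mol; T = -69.9 °C = 203.2 K; R = 8.314 J/(mol·K).
V = 6.439×10^-6 m³
6.439×10^-6 m³ × (1 L / 0.001000 m³) = 0.006439 L

0.00644 L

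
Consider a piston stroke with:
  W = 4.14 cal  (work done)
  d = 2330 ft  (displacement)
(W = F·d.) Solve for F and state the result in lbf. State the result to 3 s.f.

0.00548 lbf

Rearranging W = F·d for F: F = W/d.
W = 4.14 cal = 17.32 J; d = 2330 ft = 710.2 m.
F = 0.02439 N  (the unit combination reduces to kg·m/s² = N)
0.02439 N × (1 lbf / 4.448 N) = 0.005483 lbf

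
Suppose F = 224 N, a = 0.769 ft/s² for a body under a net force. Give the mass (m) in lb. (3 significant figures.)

From Newton's second law: m = F/a.
F = 224 N; a = 0.769 ft/s² = 0.2344 m/s².
m = 955.7 kg
955.7 kg × (1 lb / 0.4536 kg) = 2107 lb

2110 lb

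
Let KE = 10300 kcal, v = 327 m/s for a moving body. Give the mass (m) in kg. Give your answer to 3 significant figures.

Solving KE = ½mv² for m: m = 2·KE/v².
KE = 10300 kcal = 4.310×10^7 J; v = 327 m/s.
m = 806.1 kg

806 kg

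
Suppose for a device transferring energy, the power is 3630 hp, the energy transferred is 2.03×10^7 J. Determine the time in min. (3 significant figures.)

Rearranging P = W/t for t: t = W/P.
P = 3630 hp = 2.707×10^6 W; W = 2.03×10^7 J.
t = 7.499 s
7.499 s × (1 min / 60.00 s) = 0.1250 min

0.125 min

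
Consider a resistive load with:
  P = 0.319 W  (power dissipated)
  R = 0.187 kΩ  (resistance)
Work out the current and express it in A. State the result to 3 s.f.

0.0413 A

Solving P = I²R for I: I = √(P/R).
P = 0.319 W; R = 0.187 kΩ = 187.0 Ω.
I = 0.04130 A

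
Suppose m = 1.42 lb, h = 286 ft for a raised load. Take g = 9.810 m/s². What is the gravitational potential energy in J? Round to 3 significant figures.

Directly: PE = mgh.
m = 1.42 lb = 0.6441 kg; h = 286 ft = 87.17 m; g = 9.810 m/s².
PE = 550.8 J

551 J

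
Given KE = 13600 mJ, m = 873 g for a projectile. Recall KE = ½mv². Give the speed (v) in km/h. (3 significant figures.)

20.1 km/h

Rearranging: v = √(2·KE/m).
KE = 13600 mJ = 13.60 J; m = 873 g = 0.8730 kg.
v = 5.582 m/s
5.582 m/s × (1 km/h / 0.2778 m/s) = 20.09 km/h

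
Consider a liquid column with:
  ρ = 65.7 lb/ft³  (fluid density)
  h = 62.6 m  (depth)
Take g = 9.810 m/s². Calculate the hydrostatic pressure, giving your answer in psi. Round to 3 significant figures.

P is given directly by: P = ρgh.
ρ = 65.7 lb/ft³ = 1052 kg/m³; h = 62.6 m; g = 9.810 m/s².
P = 6.463×10^5 Pa
6.463×10^5 Pa × (1 psi / 6895 Pa) = 93.74 psi

93.7 psi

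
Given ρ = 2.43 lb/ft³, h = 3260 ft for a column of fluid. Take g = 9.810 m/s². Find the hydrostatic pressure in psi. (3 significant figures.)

55.0 psi

P is given directly by: P = ρgh.
ρ = 2.43 lb/ft³ = 38.92 kg/m³; h = 3260 ft = 993.6 m; g = 9.810 m/s².
P = 3.794×10^5 Pa  (the unit combination reduces to kg/(m·s²) = Pa)
3.794×10^5 Pa × (1 psi / 6895 Pa) = 55.03 psi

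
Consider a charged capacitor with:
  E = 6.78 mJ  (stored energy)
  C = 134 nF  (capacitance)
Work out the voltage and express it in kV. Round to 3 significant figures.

Solving E = ½C·V² for V: V = √(2E/C).
E = 6.78 mJ = 0.006780 J; C = 134 nF = 1.340×10^-7 F.
V = 318.1 V
318.1 V × (1 kV / 1000 V) = 0.3181 kV

0.318 kV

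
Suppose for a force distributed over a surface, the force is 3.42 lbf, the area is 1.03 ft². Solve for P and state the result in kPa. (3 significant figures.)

P is given directly by: P = F/A.
F = 3.42 lbf = 15.21 N; A = 1.03 ft² = 0.09569 m².
P = 159.0 Pa  (the unit combination reduces to kg/(m·s²) = Pa)
159.0 Pa × (1 kPa / 1000 Pa) = 0.1590 kPa

0.159 kPa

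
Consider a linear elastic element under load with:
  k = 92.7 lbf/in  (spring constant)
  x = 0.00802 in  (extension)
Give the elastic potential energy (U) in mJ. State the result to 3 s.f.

0.337 mJ

Directly: U = ½kx².
k = 92.7 lbf/in = 16234 N/m; x = 0.00802 in = 2.037×10^-4 m.
U = 3.368×10^-4 J
3.368×10^-4 J × (1 mJ / 0.001000 J) = 0.3368 mJ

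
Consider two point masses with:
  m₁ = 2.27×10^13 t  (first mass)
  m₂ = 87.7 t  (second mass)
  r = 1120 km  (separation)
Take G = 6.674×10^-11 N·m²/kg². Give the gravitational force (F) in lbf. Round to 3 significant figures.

0.0238 lbf

F is given directly by: F = Gm₁m₂/r².
m₁ = 2.27×10^13 t = 2.270×10^16 kg; m₂ = 87.7 t = 87700 kg; r = 1120 km = 1.120×10^6 m; G = 6.674×10^-11 N·m²/kg².
F = 0.1059 N  (the unit combination reduces to kg·m/s² = N)
0.1059 N × (1 lbf / 4.448 N) = 0.02381 lbf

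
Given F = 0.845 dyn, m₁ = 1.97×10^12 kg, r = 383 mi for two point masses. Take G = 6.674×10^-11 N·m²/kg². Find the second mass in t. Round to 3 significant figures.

From Newton's law of gravitation: m₂ = F·r²/(G·m₁).
F = 0.845 dyn = 8.450×10^-6 N; m₁ = 1.97×10^12 kg; r = 383 mi = 6.164×10^5 m; G = 6.674×10^-11 N·m²/kg².
m₂ = 24417 kg
24417 kg × (1 t / 1000 kg) = 24.42 t

24.4 t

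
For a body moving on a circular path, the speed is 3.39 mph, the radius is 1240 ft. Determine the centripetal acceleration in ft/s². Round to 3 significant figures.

0.0199 ft/s²

Directly: a = v²/r.
v = 3.39 mph = 1.515 m/s; r = 1240 ft = 378.0 m.
a = 0.006077 m/s²
0.006077 m/s² × (1 ft/s² / 0.3048 m/s²) = 0.01994 ft/s²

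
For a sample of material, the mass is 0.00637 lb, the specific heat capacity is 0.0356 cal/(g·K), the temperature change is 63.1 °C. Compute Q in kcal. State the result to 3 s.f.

0.00649 kcal

Q is given directly by: Q = mcΔT.
m = 0.00637 lb = 0.002889 kg; c = 0.0356 cal/(g·K) = 149.0 J/(kg·K); ΔT = 63.1 °C = 63.10 K.
Q = 27.16 J
27.16 J × (1 kcal / 4184 J) = 0.006491 kcal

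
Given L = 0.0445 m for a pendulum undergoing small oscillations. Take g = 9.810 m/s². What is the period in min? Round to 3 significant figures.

T is given directly by: T = 2π√(L/g).
L = 0.0445 m; g = 9.810 m/s².
T = 0.4232 s
0.4232 s × (1 min / 60.00 s) = 0.007053 min

0.00705 min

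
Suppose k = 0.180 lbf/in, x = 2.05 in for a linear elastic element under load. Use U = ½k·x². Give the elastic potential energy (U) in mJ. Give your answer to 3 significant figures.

42.7 mJ

Directly: U = ½kx².
k = 0.180 lbf/in = 31.52 N/m; x = 2.05 in = 0.05207 m.
U = 0.04273 J
0.04273 J × (1 mJ / 0.001000 J) = 42.73 mJ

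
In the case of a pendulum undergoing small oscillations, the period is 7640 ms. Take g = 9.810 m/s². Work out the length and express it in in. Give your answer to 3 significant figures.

571 in

Rearranging: L = g·(T/2π)².
T = 7640 ms = 7.640 s; g = 9.810 m/s².
L = 14.50 m
14.50 m × (1 in / 0.02540 m) = 571.0 in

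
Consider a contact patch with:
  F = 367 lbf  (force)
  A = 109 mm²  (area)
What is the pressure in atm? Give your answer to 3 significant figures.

148 atm

P is given directly by: P = F/A.
F = 367 lbf = 1632 N; A = 109 mm² = 1.090×10^-4 m².
P = 1.498×10^7 Pa
1.498×10^7 Pa × (1 atm / 1.013×10^5 Pa) = 147.8 atm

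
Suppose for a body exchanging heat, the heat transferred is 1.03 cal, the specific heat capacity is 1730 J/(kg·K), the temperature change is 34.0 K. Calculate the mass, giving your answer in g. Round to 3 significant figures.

Solving Q = m·c·ΔT for m: m = Q/(c·ΔT).
Q = 1.03 cal = 4.310 J; c = 1730 J/(kg·K); ΔT = 34.0 K.
m = 7.327×10^-5 kg
7.327×10^-5 kg × (1 g / 0.001000 kg) = 0.07327 g

0.0733 g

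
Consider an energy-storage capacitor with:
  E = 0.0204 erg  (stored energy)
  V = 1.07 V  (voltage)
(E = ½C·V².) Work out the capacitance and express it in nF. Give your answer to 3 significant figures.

Solving E = ½C·V² for C: C = 2E/V².
E = 0.0204 erg = 2.040×10^-9 J; V = 1.07 V.
C = 3.564×10^-9 F
3.564×10^-9 F × (1 nF / 1.000×10^-9 F) = 3.564 nF

3.56 nF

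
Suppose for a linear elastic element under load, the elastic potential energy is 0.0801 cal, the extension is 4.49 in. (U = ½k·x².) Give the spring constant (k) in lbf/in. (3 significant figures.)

0.294 lbf/in

Solving U = ½k·x² for k: k = 2U/x².
U = 0.0801 cal = 0.3351 J; x = 4.49 in = 0.1140 m.
k = 51.53 N/m
51.53 N/m × (1 lbf/in / 175.1 N/m) = 0.2943 lbf/in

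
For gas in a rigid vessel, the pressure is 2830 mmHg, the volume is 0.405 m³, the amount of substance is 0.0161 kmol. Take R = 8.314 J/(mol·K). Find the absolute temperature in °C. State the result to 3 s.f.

868 °C

Rearranging PV = nRT for T: T = PV/(nR).
P = 2830 mmHg = 3.773×10^5 Pa; V = 0.405 m³; n = 0.0161 kmol = 16.10 mol; R = 8.314 J/(mol·K).
T = 1142 K
1142 K − 273.15 = 868.4 °C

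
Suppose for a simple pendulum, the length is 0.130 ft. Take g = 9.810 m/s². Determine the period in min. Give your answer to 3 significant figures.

T is given directly by: T = 2π√(L/g).
L = 0.130 ft = 0.03962 m; g = 9.810 m/s².
T = 0.3993 s
0.3993 s × (1 min / 60.00 s) = 0.006655 min

0.00666 min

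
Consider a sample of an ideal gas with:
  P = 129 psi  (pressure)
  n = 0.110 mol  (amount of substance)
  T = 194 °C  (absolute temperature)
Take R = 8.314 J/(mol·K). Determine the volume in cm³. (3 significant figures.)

480 cm³

Rearranging PV = nRT for V: V = nRT/P.
P = 129 psi = 8.894×10^5 Pa; n = 0.110 mol; T = 194 °C = 467.1 K; R = 8.314 J/(mol·K).
V = 4.803×10^-4 m³
4.803×10^-4 m³ × (1 cm³ / 1.000×10^-6 m³) = 480.3 cm³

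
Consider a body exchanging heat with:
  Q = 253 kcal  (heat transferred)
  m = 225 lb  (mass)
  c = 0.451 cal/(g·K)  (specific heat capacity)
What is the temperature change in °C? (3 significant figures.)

5.50 °C

Rearranging Q = m·c·ΔT for ΔT: ΔT = Q/(m·c).
Q = 253 kcal = 1.059×10^6 J; m = 225 lb = 102.1 kg; c = 0.451 cal/(g·K) = 1887 J/(kg·K).
ΔT = 5.497 K
Since 1 °C = 1 K, 5.497 °C.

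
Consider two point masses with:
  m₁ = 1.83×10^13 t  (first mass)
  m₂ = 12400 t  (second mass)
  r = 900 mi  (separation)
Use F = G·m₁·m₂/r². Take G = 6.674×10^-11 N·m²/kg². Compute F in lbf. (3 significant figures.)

From Newton's law of gravitation: F = Gm₁m₂/r².
m₁ = 1.83×10^13 t = 1.830×10^16 kg; m₂ = 12400 t = 1.240×10^7 kg; r = 900 mi = 1.448×10^6 m; G = 6.674×10^-11 N·m²/kg².
F = 7.219 N  (the unit combination reduces to kg·m/s² = N)
7.219 N × (1 lbf / 4.448 N) = 1.623 lbf

1.62 lbf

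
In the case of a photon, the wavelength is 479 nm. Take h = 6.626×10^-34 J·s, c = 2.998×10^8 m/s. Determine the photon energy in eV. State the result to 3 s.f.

2.59 eV

E is given directly by: E = hc/λ.
λ = 479 nm = 4.790×10^-7 m; h = 6.626×10^-34 J·s; c = 2.998×10^8 m/s.
E = 4.147×10^-19 J
4.147×10^-19 J × (1 eV / 1.602×10^-19 J) = 2.588 eV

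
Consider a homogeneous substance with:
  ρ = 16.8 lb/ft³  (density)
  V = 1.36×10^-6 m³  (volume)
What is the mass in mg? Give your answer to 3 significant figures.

366 mg

Rearranging ρ = m/V for m: m = ρV.
ρ = 16.8 lb/ft³ = 269.1 kg/m³; V = 1.36×10^-6 m³.
m = 3.660×10^-4 kg
3.660×10^-4 kg × (1 mg / 1.000×10^-6 kg) = 366.0 mg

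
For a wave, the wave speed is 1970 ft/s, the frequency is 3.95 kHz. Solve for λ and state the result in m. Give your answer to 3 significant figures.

Solving v = f·λ for λ: λ = v/f.
v = 1970 ft/s = 600.5 m/s; f = 3.95 kHz = 3950 Hz.
λ = 0.1520 m

0.152 m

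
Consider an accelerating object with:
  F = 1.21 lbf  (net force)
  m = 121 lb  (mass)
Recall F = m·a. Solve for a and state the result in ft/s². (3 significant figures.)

0.322 ft/s²

Rearranging F = m·a for a: a = F/m.
F = 1.21 lbf = 5.382 N; m = 121 lb = 54.88 kg.
a = 0.09807 m/s²
0.09807 m/s² × (1 ft/s² / 0.3048 m/s²) = 0.3217 ft/s²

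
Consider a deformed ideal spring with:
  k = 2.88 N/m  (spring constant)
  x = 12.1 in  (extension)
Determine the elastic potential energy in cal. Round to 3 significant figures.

Directly: U = ½kx².
k = 2.88 N/m; x = 12.1 in = 0.3073 m.
U = 0.1360 J
0.1360 J × (1 cal / 4.184 J) = 0.03251 cal

0.0325 cal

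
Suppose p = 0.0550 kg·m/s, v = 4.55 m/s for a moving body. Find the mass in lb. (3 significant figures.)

Rearranging p = m·v for m: m = p/v.
p = 0.0550 kg·m/s; v = 4.55 m/s.
m = 0.01209 kg
0.01209 kg × (1 lb / 0.4536 kg) = 0.02665 lb

0.0266 lb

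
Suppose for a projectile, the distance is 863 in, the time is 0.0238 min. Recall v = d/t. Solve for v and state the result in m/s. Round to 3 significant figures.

15.4 m/s

Directly: v = d/t.
d = 863 in = 21.92 m; t = 0.0238 min = 1.428 s.
v = 15.35 m/s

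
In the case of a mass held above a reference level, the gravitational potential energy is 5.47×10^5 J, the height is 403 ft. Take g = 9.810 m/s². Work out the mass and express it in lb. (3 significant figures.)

1000 lb

Rearranging: m = PE/(g·h).
PE = 5.47×10^5 J; h = 403 ft = 122.8 m; g = 9.810 m/s².
m = 453.9 kg
453.9 kg × (1 lb / 0.4536 kg) = 1001 lb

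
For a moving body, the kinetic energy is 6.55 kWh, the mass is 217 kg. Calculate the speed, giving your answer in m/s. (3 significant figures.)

466 m/s

Rearranging KE = ½mv² for v: v = √(2·KE/m).
KE = 6.55 kWh = 2.358×10^7 J; m = 217 kg.
v = 466.2 m/s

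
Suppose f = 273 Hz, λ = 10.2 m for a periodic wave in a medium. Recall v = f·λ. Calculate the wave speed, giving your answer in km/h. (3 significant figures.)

v is given directly by: v = fλ.
f = 273 Hz; λ = 10.2 m.
v = 2785 m/s
2785 m/s × (1 km/h / 0.2778 m/s) = 10025 km/h

10000 km/h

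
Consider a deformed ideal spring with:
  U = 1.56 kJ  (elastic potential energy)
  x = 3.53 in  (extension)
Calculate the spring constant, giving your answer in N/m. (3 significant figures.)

Rearranging U = ½k·x² for k: k = 2U/x².
U = 1.56 kJ = 1560 J; x = 3.53 in = 0.08966 m.
k = 3.881×10^5 N/m

3.88×10^5 N/m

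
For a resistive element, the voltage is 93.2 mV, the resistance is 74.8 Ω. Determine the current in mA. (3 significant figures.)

1.25 mA

From Ohm's law: I = V/R.
V = 93.2 mV = 0.09320 V; R = 74.8 Ω.
I = 0.001246 A
0.001246 A × (1 mA / 0.001000 A) = 1.246 mA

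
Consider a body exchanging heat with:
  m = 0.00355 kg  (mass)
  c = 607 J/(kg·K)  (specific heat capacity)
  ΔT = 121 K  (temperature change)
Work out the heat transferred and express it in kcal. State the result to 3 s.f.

0.0623 kcal

Q is given directly by: Q = mcΔT.
m = 0.00355 kg; c = 607 J/(kg·K); ΔT = 121 K.
Q = 260.7 J  (the unit combination reduces to kg·m²/s² = J)
260.7 J × (1 kcal / 4184 J) = 0.06232 kcal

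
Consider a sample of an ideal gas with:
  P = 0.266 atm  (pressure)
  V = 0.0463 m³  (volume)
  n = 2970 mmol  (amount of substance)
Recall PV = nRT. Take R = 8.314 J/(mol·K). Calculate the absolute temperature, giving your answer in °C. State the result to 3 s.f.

Rearranging: T = PV/(nR).
P = 0.266 atm = 26952 Pa; V = 0.0463 m³; n = 2970 mmol = 2.970 mol; R = 8.314 J/(mol·K).
T = 50.54 K
50.54 K − 273.15 = -222.6 °C

-223 °C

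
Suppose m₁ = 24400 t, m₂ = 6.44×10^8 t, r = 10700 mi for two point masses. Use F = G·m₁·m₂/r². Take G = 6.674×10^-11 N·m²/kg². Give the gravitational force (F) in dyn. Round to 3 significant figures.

From Newton's law of gravitation: F = Gm₁m₂/r².
m₁ = 24400 t = 2.440×10^7 kg; m₂ = 6.44×10^8 t = 6.440×10^11 kg; r = 10700 mi = 1.722×10^7 m; G = 6.674×10^-11 N·m²/kg².
F = 3.537×10^-6 N  (the unit combination reduces to kg·m/s² = N)
3.537×10^-6 N × (1 dyn / 1.000×10^-5 N) = 0.3537 dyn

0.354 dyn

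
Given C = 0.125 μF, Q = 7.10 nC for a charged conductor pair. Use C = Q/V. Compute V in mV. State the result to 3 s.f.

56.8 mV

Solving C = Q/V for V: V = Q/C.
C = 0.125 μF = 1.250×10^-7 F; Q = 7.10 nC = 7.100×10^-9 C.
V = 0.05680 V
0.05680 V × (1 mV / 0.001000 V) = 56.80 mV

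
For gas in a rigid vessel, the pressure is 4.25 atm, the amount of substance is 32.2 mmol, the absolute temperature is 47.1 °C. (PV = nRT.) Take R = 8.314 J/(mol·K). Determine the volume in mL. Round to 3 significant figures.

199 mL

Rearranging: V = nRT/P.
P = 4.25 atm = 4.306×10^5 Pa; n = 32.2 mmol = 0.03220 mol; T = 47.1 °C = 320.2 K; R = 8.314 J/(mol·K).
V = 1.991×10^-4 m³
1.991×10^-4 m³ × (1 mL / 1.000×10^-6 m³) = 199.1 mL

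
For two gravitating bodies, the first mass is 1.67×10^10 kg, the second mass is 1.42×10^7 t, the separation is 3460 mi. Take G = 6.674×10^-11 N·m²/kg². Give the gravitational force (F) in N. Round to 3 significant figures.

5.10×10^-4 N

From Newton's law of gravitation: F = Gm₁m₂/r².
m₁ = 1.67×10^10 kg; m₂ = 1.42×10^7 t = 1.420×10^10 kg; r = 3460 mi = 5.568×10^6 m; G = 6.674×10^-11 N·m²/kg².
F = 5.104×10^-4 N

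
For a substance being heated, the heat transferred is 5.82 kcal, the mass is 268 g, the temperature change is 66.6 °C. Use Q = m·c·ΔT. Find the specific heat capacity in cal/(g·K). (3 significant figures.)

0.326 cal/(g·K)

Rearranging: c = Q/(m·ΔT).
Q = 5.82 kcal = 24351 J; m = 268 g = 0.2680 kg; ΔT = 66.6 °C = 66.60 K.
c = 1364 J/(kg·K)
1364 J/(kg·K) × (1 cal/(g·K) / 4184 J/(kg·K)) = 0.3261 cal/(g·K)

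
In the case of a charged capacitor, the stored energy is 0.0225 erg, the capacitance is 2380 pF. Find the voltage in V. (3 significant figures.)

Rearranging: V = √(2E/C).
E = 0.0225 erg = 2.250×10^-9 J; C = 2380 pF = 2.380×10^-9 F.
V = 1.375 V  (the unit combination reduces to kg·m²/(A·s³) = V)

1.38 V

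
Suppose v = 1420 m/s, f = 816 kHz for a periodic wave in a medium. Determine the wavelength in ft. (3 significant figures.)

Rearranging: λ = v/f.
v = 1420 m/s; f = 816 kHz = 8.160×10^5 Hz.
λ = 0.001740 m
0.001740 m × (1 ft / 0.3048 m) = 0.005709 ft

0.00571 ft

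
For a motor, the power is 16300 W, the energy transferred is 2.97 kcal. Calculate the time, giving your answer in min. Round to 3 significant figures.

Solving P = W/t for t: t = W/P.
P = 16300 W; W = 2.97 kcal = 12426 J.
t = 0.7624 s
0.7624 s × (1 min / 60.00 s) = 0.01271 min

0.0127 min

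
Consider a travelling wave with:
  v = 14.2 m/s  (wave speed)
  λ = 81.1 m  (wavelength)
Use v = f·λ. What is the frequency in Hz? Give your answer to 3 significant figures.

0.175 Hz

Rearranging v = f·λ for f: f = v/λ.
v = 14.2 m/s; λ = 81.1 m.
f = 0.1751 Hz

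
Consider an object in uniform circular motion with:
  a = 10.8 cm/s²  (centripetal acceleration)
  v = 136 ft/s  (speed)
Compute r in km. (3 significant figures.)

15.9 km

Rearranging a = v²/r for r: r = v²/a.
a = 10.8 cm/s² = 0.1080 m/s²; v = 136 ft/s = 41.45 m/s.
r = 15911 m
15911 m × (1 km / 1000 m) = 15.91 km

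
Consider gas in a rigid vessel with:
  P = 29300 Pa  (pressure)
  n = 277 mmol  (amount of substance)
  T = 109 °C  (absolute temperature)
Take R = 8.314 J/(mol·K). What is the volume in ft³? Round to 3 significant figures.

1.06 ft³

From the ideal-gas law: V = nRT/P.
P = 29300 Pa; n = 277 mmol = 0.2770 mol; T = 109 °C = 382.1 K; R = 8.314 J/(mol·K).
V = 0.03004 m³
0.03004 m³ × (1 ft³ / 0.02832 m³) = 1.061 ft³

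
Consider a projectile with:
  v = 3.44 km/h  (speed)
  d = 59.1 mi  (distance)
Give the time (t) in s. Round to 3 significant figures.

Rearranging: t = d/v.
v = 3.44 km/h = 0.9556 m/s; d = 59.1 mi = 95112 m.
t = 99536 s

99500 s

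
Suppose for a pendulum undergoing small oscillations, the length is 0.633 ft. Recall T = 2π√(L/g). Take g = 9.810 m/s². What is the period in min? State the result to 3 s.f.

Directly: T = 2π√(L/g).
L = 0.633 ft = 0.1929 m; g = 9.810 m/s².
T = 0.8812 s
0.8812 s × (1 min / 60.00 s) = 0.01469 min

0.0147 min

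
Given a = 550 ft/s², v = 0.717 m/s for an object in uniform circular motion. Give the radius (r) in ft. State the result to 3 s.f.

Rearranging: r = v²/a.
a = 550 ft/s² = 167.6 m/s²; v = 0.717 m/s.
r = 0.003067 m
0.003067 m × (1 ft / 0.3048 m) = 0.01006 ft

0.0101 ft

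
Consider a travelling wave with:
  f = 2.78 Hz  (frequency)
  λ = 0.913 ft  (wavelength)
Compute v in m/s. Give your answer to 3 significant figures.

0.774 m/s

Directly: v = fλ.
f = 2.78 Hz; λ = 0.913 ft = 0.2783 m.
v = 0.7736 m/s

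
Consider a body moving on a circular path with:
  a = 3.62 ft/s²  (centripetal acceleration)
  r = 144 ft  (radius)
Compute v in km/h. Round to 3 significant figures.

Solving a = v²/r for v: v = √(a·r).
a = 3.62 ft/s² = 1.103 m/s²; r = 144 ft = 43.89 m.
v = 6.959 m/s
6.959 m/s × (1 km/h / 0.2778 m/s) = 25.05 km/h

25.1 km/h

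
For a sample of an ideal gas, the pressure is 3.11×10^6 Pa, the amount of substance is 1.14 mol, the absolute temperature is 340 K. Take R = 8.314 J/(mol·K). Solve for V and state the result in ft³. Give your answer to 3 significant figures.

From the ideal-gas law: V = nRT/P.
P = 3.11×10^6 Pa; n = 1.14 mol; T = 340 K; R = 8.314 J/(mol·K).
V = 0.001036 m³
0.001036 m³ × (1 ft³ / 0.02832 m³) = 0.03659 ft³

0.0366 ft³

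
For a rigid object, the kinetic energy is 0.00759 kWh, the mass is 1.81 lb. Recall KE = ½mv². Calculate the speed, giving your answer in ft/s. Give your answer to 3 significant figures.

846 ft/s

Rearranging: v = √(2·KE/m).
KE = 0.00759 kWh = 27324 J; m = 1.81 lb = 0.8210 kg.
v = 258.0 m/s
258.0 m/s × (1 ft/s / 0.3048 m/s) = 846.4 ft/s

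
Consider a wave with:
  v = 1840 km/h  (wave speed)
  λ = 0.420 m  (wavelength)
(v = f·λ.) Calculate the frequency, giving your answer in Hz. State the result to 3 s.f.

Rearranging: f = v/λ.
v = 1840 km/h = 511.1 m/s; λ = 0.420 m.
f = 1217 Hz

1220 Hz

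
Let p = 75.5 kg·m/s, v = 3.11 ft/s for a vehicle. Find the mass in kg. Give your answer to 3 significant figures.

79.6 kg

Rearranging p = m·v for m: m = p/v.
p = 75.5 kg·m/s; v = 3.11 ft/s = 0.9479 m/s.
m = 79.65 kg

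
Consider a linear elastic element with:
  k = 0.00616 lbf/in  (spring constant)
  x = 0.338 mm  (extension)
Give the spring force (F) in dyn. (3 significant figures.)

36.5 dyn

From Hooke's law: F = kx.
k = 0.00616 lbf/in = 1.079 N/m; x = 0.338 mm = 3.380×10^-4 m.
F = 3.646×10^-4 N  (the unit combination reduces to kg·m/s² = N)
3.646×10^-4 N × (1 dyn / 1.000×10^-5 N) = 36.46 dyn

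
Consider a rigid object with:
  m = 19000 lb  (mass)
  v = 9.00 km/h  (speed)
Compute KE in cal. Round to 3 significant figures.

KE is given directly by: KE = ½mv².
m = 19000 lb = 8618 kg; v = 9.00 km/h = 2.500 m/s.
KE = 26932 J
26932 J × (1 cal / 4.184 J) = 6437 cal

6440 cal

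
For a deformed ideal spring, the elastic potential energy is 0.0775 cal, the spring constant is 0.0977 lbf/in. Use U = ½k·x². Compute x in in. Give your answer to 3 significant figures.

7.66 in

Rearranging U = ½k·x² for x: x = √(2U/k).
U = 0.0775 cal = 0.3243 J; k = 0.0977 lbf/in = 17.11 N/m.
x = 0.1947 m
0.1947 m × (1 in / 0.02540 m) = 7.665 in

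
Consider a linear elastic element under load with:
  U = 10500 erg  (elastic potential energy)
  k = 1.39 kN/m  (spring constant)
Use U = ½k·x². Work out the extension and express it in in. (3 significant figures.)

Solving U = ½k·x² for x: x = √(2U/k).
U = 10500 erg = 0.001050 J; k = 1.39 kN/m = 1390 N/m.
x = 0.001229 m
0.001229 m × (1 in / 0.02540 m) = 0.04839 in

0.0484 in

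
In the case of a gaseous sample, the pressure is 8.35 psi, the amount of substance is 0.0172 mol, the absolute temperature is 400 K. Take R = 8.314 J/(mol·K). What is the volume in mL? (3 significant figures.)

994 mL

From the ideal-gas law: V = nRT/P.
P = 8.35 psi = 57571 Pa; n = 0.0172 mol; T = 400 K; R = 8.314 J/(mol·K).
V = 9.936×10^-4 m³
9.936×10^-4 m³ × (1 mL / 1.000×10^-6 m³) = 993.6 mL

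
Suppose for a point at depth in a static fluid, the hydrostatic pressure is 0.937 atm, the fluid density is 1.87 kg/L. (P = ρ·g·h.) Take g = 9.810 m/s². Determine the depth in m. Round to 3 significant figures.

5.18 m

Rearranging: h = P/(ρ·g).
P = 0.937 atm = 94942 Pa; ρ = 1.87 kg/L = 1870 kg/m³; g = 9.810 m/s².
h = 5.175 m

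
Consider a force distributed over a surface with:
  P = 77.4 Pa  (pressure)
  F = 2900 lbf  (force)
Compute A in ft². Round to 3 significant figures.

1790 ft²

Solving P = F/A for A: A = F/P.
P = 77.4 Pa; F = 2900 lbf = 12900 N.
A = 166.7 m²
166.7 m² × (1 ft² / 0.09290 m²) = 1794 ft²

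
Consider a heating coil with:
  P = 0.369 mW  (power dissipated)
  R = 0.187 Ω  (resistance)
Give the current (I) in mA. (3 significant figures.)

Rearranging P = I²R for I: I = √(P/R).
P = 0.369 mW = 3.690×10^-4 W; R = 0.187 Ω.
I = 0.04442 A
0.04442 A × (1 mA / 0.001000 A) = 44.42 mA

44.4 mA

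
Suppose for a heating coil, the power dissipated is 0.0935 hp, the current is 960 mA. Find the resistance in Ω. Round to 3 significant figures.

Solving P = I²R for R: R = P/I².
P = 0.0935 hp = 69.72 W; I = 960 mA = 0.9600 A.
R = 75.65 Ω

75.7 Ω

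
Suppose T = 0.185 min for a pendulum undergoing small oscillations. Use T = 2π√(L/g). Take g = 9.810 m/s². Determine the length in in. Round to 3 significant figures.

1210 in

Rearranging T = 2π√(L/g) for L: L = g·(T/2π)².
T = 0.185 min = 11.10 s; g = 9.810 m/s².
L = 30.62 m
30.62 m × (1 in / 0.02540 m) = 1205 in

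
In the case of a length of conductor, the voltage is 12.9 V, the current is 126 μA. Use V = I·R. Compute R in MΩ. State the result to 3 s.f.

0.102 MΩ

From Ohm's law: R = V/I.
V = 12.9 V; I = 126 μA = 1.260×10^-4 A.
R = 1.024×10^5 Ω
1.024×10^5 Ω × (1 MΩ / 1.000×10^6 Ω) = 0.1024 MΩ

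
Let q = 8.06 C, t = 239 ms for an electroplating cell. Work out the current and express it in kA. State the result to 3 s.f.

0.0337 kA

Rearranging: I = q/t.
q = 8.06 C; t = 239 ms = 0.2390 s.
I = 33.72 A
33.72 A × (1 kA / 1000 A) = 0.03372 kA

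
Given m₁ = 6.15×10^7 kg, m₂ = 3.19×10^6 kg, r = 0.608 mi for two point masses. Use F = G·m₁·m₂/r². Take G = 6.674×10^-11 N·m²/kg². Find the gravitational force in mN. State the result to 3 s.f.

From Newton's law of gravitation: F = Gm₁m₂/r².
m₁ = 6.15×10^7 kg; m₂ = 3.19×10^6 kg; r = 0.608 mi = 978.5 m; G = 6.674×10^-11 N·m²/kg².
F = 0.01368 N  (the unit combination reduces to kg·m/s² = N)
0.01368 N × (1 mN / 0.001000 N) = 13.68 mN

13.7 mN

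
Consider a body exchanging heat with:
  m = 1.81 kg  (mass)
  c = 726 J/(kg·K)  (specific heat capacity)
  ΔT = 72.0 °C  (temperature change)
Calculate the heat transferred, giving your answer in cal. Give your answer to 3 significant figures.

22600 cal

Q is given directly by: Q = mcΔT.
m = 1.81 kg; c = 726 J/(kg·K); ΔT = 72.0 °C = 72.00 K.
Q = 94612 J
94612 J × (1 cal / 4.184 J) = 22613 cal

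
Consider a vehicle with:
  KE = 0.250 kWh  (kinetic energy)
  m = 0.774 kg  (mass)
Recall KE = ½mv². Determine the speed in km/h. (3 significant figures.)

Rearranging: v = √(2·KE/m).
KE = 0.250 kWh = 9.000×10^5 J; m = 0.774 kg.
v = 1525 m/s
1525 m/s × (1 km/h / 0.2778 m/s) = 5490 km/h

5490 km/h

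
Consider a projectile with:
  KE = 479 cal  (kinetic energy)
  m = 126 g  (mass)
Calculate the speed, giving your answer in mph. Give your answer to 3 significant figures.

399 mph

Solving KE = ½mv² for v: v = √(2·KE/m).
KE = 479 cal = 2004 J; m = 126 g = 0.1260 kg.
v = 178.4 m/s
178.4 m/s × (1 mph / 0.4470 m/s) = 399.0 mph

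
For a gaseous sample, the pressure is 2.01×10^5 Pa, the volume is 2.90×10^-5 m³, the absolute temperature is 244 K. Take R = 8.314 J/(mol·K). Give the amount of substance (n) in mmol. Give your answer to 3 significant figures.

2.87 mmol

Rearranging PV = nRT for n: n = PV/(RT).
P = 2.01×10^5 Pa; V = 2.90×10^-5 m³; T = 244 K; R = 8.314 J/(mol·K).
n = 0.002873 mol
0.002873 mol × (1 mmol / 0.001000 mol) = 2.873 mmol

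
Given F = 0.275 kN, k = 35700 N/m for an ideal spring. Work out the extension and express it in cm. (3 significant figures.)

From Hooke's law: x = F/k.
F = 0.275 kN = 275.0 N; k = 35700 N/m.
x = 0.007703 m
0.007703 m × (1 cm / 0.01000 m) = 0.7703 cm

0.770 cm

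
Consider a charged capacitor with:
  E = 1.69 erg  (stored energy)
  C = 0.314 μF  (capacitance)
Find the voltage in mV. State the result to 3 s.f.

Solving E = ½C·V² for V: V = √(2E/C).
E = 1.69 erg = 1.690×10^-7 J; C = 0.314 μF = 3.140×10^-7 F.
V = 1.038 V  (the unit combination reduces to kg·m²/(A·s³) = V)
1.038 V × (1 mV / 0.001000 V) = 1038 mV

1040 mV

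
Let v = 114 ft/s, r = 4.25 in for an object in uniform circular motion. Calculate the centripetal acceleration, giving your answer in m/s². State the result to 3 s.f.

a is given directly by: a = v²/r.
v = 114 ft/s = 34.75 m/s; r = 4.25 in = 0.1079 m.
a = 11185 m/s²

11200 m/s²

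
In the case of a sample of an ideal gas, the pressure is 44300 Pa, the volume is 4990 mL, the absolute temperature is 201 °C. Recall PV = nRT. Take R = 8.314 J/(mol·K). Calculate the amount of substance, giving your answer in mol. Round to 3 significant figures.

From the ideal-gas law: n = PV/(RT).
P = 44300 Pa; V = 4990 mL = 0.004990 m³; T = 201 °C = 474.1 K; R = 8.314 J/(mol·K).
n = 0.05608 mol

0.0561 mol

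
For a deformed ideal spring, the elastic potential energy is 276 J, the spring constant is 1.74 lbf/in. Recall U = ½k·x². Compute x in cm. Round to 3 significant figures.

135 cm

Solving U = ½k·x² for x: x = √(2U/k).
U = 276 J; k = 1.74 lbf/in = 304.7 N/m.
x = 1.346 m
1.346 m × (1 cm / 0.01000 m) = 134.6 cm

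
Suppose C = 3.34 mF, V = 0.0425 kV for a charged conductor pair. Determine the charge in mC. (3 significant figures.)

Solving C = Q/V for Q: Q = CV.
C = 3.34 mF = 0.003340 F; V = 0.0425 kV = 42.50 V.
Q = 0.1419 C  (the unit combination reduces to A·s = C)
0.1419 C × (1 mC / 0.001000 C) = 141.9 mC

142 mC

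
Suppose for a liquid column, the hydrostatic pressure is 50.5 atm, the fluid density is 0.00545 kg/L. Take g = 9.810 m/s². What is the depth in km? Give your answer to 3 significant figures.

Rearranging: h = P/(ρ·g).
P = 50.5 atm = 5.117×10^6 Pa; ρ = 0.00545 kg/L = 5.450 kg/m³; g = 9.810 m/s².
h = 95707 m
95707 m × (1 km / 1000 m) = 95.71 km

95.7 km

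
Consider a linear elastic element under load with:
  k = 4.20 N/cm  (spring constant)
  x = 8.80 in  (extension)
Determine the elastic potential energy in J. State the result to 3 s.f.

U is given directly by: U = ½kx².
k = 4.20 N/cm = 420.0 N/m; x = 8.80 in = 0.2235 m.
U = 10.49 J  (the unit combination reduces to kg·m²/s² = J)

10.5 J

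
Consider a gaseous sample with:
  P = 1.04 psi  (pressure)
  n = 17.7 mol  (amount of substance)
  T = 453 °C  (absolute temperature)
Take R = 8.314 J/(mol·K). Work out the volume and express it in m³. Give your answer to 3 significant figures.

14.9 m³

Rearranging: V = nRT/P.
P = 1.04 psi = 7171 Pa; n = 17.7 mol; T = 453 °C = 726.1 K; R = 8.314 J/(mol·K).
V = 14.90 m³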